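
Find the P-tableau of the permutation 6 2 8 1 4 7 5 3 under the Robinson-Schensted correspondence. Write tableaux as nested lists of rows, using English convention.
Insert 6: appended to row 1. P = [[6]].
Insert 2: 2 bumps 6 from row 1; 6 starts row 2. P = [[2], [6]].
Insert 8: appended to row 1. P = [[2, 8], [6]].
Insert 1: 1 bumps 2 from row 1; 2 bumps 6 from row 2; 6 starts row 3. P = [[1, 8], [2], [6]].
Insert 4: 4 bumps 8 from row 1; 8 appends to row 2. P = [[1, 4], [2, 8], [6]].
Insert 7: appended to row 1. P = [[1, 4, 7], [2, 8], [6]].
Insert 5: 5 bumps 7 from row 1; 7 bumps 8 from row 2; 8 appends to row 3. P = [[1, 4, 5], [2, 7], [6, 8]].
Insert 3: 3 bumps 4 from row 1; 4 bumps 7 from row 2; 7 bumps 8 from row 3; 8 starts row 4. P = [[1, 3, 5], [2, 4], [6, 7], [8]].

So P = [[1, 3, 5], [2, 4], [6, 7], [8]].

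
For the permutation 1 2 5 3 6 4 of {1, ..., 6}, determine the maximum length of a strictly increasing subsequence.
4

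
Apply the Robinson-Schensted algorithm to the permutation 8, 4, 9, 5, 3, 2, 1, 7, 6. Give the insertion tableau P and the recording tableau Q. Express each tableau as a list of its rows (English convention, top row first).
P = [[1, 5, 6], [2, 7], [3, 9], [4], [8]], Q = [[1, 3, 8], [2, 4], [5, 9], [6], [7]]

Insert each entry of the permutation into P by Schensted row insertion, recording in Q the position of each new cell.

Insert 8: appended to row 1. P = [[8]].
Insert 4: 4 bumps 8 from row 1; 8 starts row 2. P = [[4], [8]].
Insert 9: appended to row 1. P = [[4, 9], [8]].
Insert 5: 5 bumps 9 from row 1; 9 appends to row 2. P = [[4, 5], [8, 9]].
Insert 3: 3 bumps 4 from row 1; 4 bumps 8 from row 2; 8 starts row 3. P = [[3, 5], [4, 9], [8]].
Insert 2: 2 bumps 3 from row 1; 3 bumps 4 from row 2; 4 bumps 8 from row 3; 8 starts row 4. P = [[2, 5], [3, 9], [4], [8]].
Insert 1: 1 bumps 2 from row 1; 2 bumps 3 from row 2; 3 bumps 4 from row 3; 4 bumps 8 from row 4; 8 starts row 5. P = [[1, 5], [2, 9], [3], [4], [8]].
Insert 7: appended to row 1. P = [[1, 5, 7], [2, 9], [3], [4], [8]].
Insert 6: 6 bumps 7 from row 1; 7 bumps 9 from row 2; 9 appends to row 3. P = [[1, 5, 6], [2, 7], [3, 9], [4], [8]].

So P = [[1, 5, 6], [2, 7], [3, 9], [4], [8]], Q = [[1, 3, 8], [2, 4], [5, 9], [6], [7]].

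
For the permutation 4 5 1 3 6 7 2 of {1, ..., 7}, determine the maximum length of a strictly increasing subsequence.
4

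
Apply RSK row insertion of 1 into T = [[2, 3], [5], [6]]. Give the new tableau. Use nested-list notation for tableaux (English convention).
In row 1, 1 replaces 2 (the leftmost entry greater than 1); 2 is bumped to row 2. In row 2, 2 replaces 5 (the leftmost entry greater than 2); 5 is bumped to row 3. In row 3, 5 replaces 6 (the leftmost entry greater than 5); 6 is bumped to row 4. 6 starts a new row 4. The new tableau is [[1, 3], [2], [5], [6]].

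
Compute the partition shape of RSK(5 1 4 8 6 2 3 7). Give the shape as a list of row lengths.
Row-insert each entry into an empty tableau.

After inserting 5: P = [[5]].
After inserting 1: P = [[1], [5]].
After inserting 4: P = [[1, 4], [5]].
After inserting 8: P = [[1, 4, 8], [5]].
After inserting 6: P = [[1, 4, 6], [5, 8]].
After inserting 2: P = [[1, 2, 6], [4, 8], [5]].
After inserting 3: P = [[1, 2, 3], [4, 6], [5, 8]].
After inserting 7: P = [[1, 2, 3, 7], [4, 6], [5, 8]].

The final insertion tableau P = [[1, 2, 3, 7], [4, 6], [5, 8]] has shape [4, 2, 2].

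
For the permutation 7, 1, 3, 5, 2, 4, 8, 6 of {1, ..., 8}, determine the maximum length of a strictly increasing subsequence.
4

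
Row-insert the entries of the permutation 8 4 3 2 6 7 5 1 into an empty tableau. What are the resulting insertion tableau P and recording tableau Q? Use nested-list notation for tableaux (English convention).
Insert each entry of the permutation into P by Schensted row insertion, recording in Q the position of each new cell.

Insert 8: appended to row 1. P = [[8]].
Insert 4: 4 bumps 8 from row 1; 8 starts row 2. P = [[4], [8]].
Insert 3: 3 bumps 4 from row 1; 4 bumps 8 from row 2; 8 starts row 3. P = [[3], [4], [8]].
Insert 2: 2 bumps 3 from row 1; 3 bumps 4 from row 2; 4 bumps 8 from row 3; 8 starts row 4. P = [[2], [3], [4], [8]].
Insert 6: appended to row 1. P = [[2, 6], [3], [4], [8]].
Insert 7: appended to row 1. P = [[2, 6, 7], [3], [4], [8]].
Insert 5: 5 bumps 6 from row 1; 6 appends to row 2. P = [[2, 5, 7], [3, 6], [4], [8]].
Insert 1: 1 bumps 2 from row 1; 2 bumps 3 from row 2; 3 bumps 4 from row 3; 4 bumps 8 from row 4; 8 starts row 5. P = [[1, 5, 7], [2, 6], [3], [4], [8]].

So P = [[1, 5, 7], [2, 6], [3], [4], [8]], Q = [[1, 5, 6], [2, 7], [3], [4], [8]].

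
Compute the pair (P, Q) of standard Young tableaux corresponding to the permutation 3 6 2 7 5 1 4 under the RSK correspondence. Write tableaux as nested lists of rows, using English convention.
P = [[1, 4, 7], [2, 5], [3, 6]], Q = [[1, 2, 4], [3, 5], [6, 7]]

Insert each entry of the permutation into P by Schensted row insertion, recording in Q the position of each new cell.

Insert 3: appended to row 1. P = [[3]], Q = [[1]].
Insert 6: appended to row 1. P = [[3, 6]], Q = [[1, 2]].
Insert 2: 2 bumps 3 from row 1; 3 starts row 2. P = [[2, 6], [3]], Q = [[1, 2], [3]].
Insert 7: appended to row 1. P = [[2, 6, 7], [3]], Q = [[1, 2, 4], [3]].
Insert 5: 5 bumps 6 from row 1; 6 appends to row 2. P = [[2, 5, 7], [3, 6]], Q = [[1, 2, 4], [3, 5]].
Insert 1: 1 bumps 2 from row 1; 2 bumps 3 from row 2; 3 starts row 3. P = [[1, 5, 7], [2, 6], [3]], Q = [[1, 2, 4], [3, 5], [6]].
Insert 4: 4 bumps 5 from row 1; 5 bumps 6 from row 2; 6 appends to row 3. P = [[1, 4, 7], [2, 5], [3, 6]], Q = [[1, 2, 4], [3, 5], [6, 7]].

So P = [[1, 4, 7], [2, 5], [3, 6]], Q = [[1, 2, 4], [3, 5], [6, 7]].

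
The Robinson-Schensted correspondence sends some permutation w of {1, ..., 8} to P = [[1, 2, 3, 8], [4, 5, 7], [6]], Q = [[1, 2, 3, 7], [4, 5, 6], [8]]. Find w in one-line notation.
Reverse the RSK construction: for i from n down to 1, find the cell of Q containing i, remove the entry at that cell from P, and reverse-bump it up through P; the value ejected from row 1 is w(i).

Step i=8: Q has 8 at row 3, column 1; remove 6 from row 3 of P and reverse-bump: 6 enters row 2 and ejects 5; 5 enters row 1 and ejects 3. So w(8) = 3. P is now [[1, 2, 5, 8], [4, 6, 7]].
Step i=7: Q has 7 at row 1, column 4; remove that cell from P, ejecting 8. So w(7) = 8. P is now [[1, 2, 5], [4, 6, 7]].
Step i=6: Q has 6 at row 2, column 3; remove 7 from row 2 of P and reverse-bump: 7 enters row 1 and ejects 5. So w(6) = 5. P is now [[1, 2, 7], [4, 6]].
Step i=5: Q has 5 at row 2, column 2; remove 6 from row 2 of P and reverse-bump: 6 enters row 1 and ejects 2. So w(5) = 2. P is now [[1, 6, 7], [4]].
Step i=4: Q has 4 at row 2, column 1; remove 4 from row 2 of P and reverse-bump: 4 enters row 1 and ejects 1. So w(4) = 1. P is now [[4, 6, 7]].
Step i=3: Q has 3 at row 1, column 3; remove that cell from P, ejecting 7. So w(3) = 7. P is now [[4, 6]].
Step i=2: Q has 2 at row 1, column 2; remove that cell from P, ejecting 6. So w(2) = 6. P is now [[4]].
Step i=1: Q has 1 at row 1, column 1; remove that cell from P, ejecting 4. So w(1) = 4. P is now [].

So w = 4 6 7 1 2 5 8 3.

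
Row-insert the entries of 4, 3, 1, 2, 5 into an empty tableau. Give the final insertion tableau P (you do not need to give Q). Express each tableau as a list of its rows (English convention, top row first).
P = [[1, 2, 5], [3], [4]]

Insert 4: appended to row 1. P = [[4]].
Insert 3: 3 bumps 4 from row 1; 4 starts row 2. P = [[3], [4]].
Insert 1: 1 bumps 3 from row 1; 3 bumps 4 from row 2; 4 starts row 3. P = [[1], [3], [4]].
Insert 2: appended to row 1. P = [[1, 2], [3], [4]].
Insert 5: appended to row 1. P = [[1, 2, 5], [3], [4]].

So P = [[1, 2, 5], [3], [4]].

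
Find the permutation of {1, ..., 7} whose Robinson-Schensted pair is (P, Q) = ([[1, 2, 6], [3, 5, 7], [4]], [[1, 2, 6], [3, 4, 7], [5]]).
4 5 1 3 2 7 6

Reverse RSK: for i = n, n-1, ..., 1, locate i in Q, remove the corresponding corner cell from P, and reverse-bump its entry up through P; the value ejected from row 1 is w(i).

So w = 4 5 1 3 2 7 6.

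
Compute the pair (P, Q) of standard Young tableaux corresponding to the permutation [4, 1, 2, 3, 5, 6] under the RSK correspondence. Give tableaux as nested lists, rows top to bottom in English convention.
P = [[1, 2, 3, 5, 6], [4]], Q = [[1, 3, 4, 5, 6], [2]]

Insert each entry of the permutation into P by Schensted row insertion, recording in Q the position of each new cell.

Insert 4: appended to row 1. P = [[4]], Q = [[1]].
Insert 1: 1 bumps 4 from row 1; 4 starts row 2. P = [[1], [4]], Q = [[1], [2]].
Insert 2: appended to row 1. P = [[1, 2], [4]], Q = [[1, 3], [2]].
Insert 3: appended to row 1. P = [[1, 2, 3], [4]], Q = [[1, 3, 4], [2]].
Insert 5: appended to row 1. P = [[1, 2, 3, 5], [4]], Q = [[1, 3, 4, 5], [2]].
Insert 6: appended to row 1. P = [[1, 2, 3, 5, 6], [4]], Q = [[1, 3, 4, 5, 6], [2]].

So P = [[1, 2, 3, 5, 6], [4]], Q = [[1, 3, 4, 5, 6], [2]].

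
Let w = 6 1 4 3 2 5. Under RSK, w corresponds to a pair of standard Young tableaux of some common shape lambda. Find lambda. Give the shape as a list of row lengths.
Row-insert each entry into an empty tableau.

After inserting 6: P = [[6]].
After inserting 1: P = [[1], [6]].
After inserting 4: P = [[1, 4], [6]].
After inserting 3: P = [[1, 3], [4], [6]].
After inserting 2: P = [[1, 2], [3], [4], [6]].
After inserting 5: P = [[1, 2, 5], [3], [4], [6]].

The final insertion tableau P = [[1, 2, 5], [3], [4], [6]] has shape [3, 1, 1, 1].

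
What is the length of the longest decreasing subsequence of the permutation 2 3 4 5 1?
2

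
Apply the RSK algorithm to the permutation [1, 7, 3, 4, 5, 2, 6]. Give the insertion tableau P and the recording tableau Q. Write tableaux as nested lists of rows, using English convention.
Insert each entry of the permutation into P by Schensted row insertion, recording in Q the position of each new cell.

Insert 1: appended to row 1. P = [[1]].
Insert 7: appended to row 1. P = [[1, 7]].
Insert 3: 3 bumps 7 from row 1; 7 starts row 2. P = [[1, 3], [7]].
Insert 4: appended to row 1. P = [[1, 3, 4], [7]].
Insert 5: appended to row 1. P = [[1, 3, 4, 5], [7]].
Insert 2: 2 bumps 3 from row 1; 3 bumps 7 from row 2; 7 starts row 3. P = [[1, 2, 4, 5], [3], [7]].
Insert 6: appended to row 1. P = [[1, 2, 4, 5, 6], [3], [7]].

So P = [[1, 2, 4, 5, 6], [3], [7]], Q = [[1, 2, 4, 5, 7], [3], [6]].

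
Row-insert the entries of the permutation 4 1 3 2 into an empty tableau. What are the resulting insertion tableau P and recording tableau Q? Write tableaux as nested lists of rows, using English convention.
Insert each entry of the permutation into P by Schensted row insertion, recording in Q the position of each new cell.

After inserting 4: P = [[4]].
After inserting 1: P = [[1], [4]].
After inserting 3: P = [[1, 3], [4]].
After inserting 2: P = [[1, 2], [3], [4]].

So P = [[1, 2], [3], [4]], Q = [[1, 3], [2], [4]].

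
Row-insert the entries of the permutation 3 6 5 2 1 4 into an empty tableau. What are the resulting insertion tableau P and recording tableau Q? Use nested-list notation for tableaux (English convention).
P = [[1, 4], [2, 5], [3], [6]], Q = [[1, 2], [3, 6], [4], [5]]

Insert each entry of the permutation into P by Schensted row insertion, recording in Q the position of each new cell.

Insert 3: appended to row 1. P = [[3]], Q = [[1]].
Insert 6: appended to row 1. P = [[3, 6]], Q = [[1, 2]].
Insert 5: 5 bumps 6 from row 1; 6 starts row 2. P = [[3, 5], [6]], Q = [[1, 2], [3]].
Insert 2: 2 bumps 3 from row 1; 3 bumps 6 from row 2; 6 starts row 3. P = [[2, 5], [3], [6]], Q = [[1, 2], [3], [4]].
Insert 1: 1 bumps 2 from row 1; 2 bumps 3 from row 2; 3 bumps 6 from row 3; 6 starts row 4. P = [[1, 5], [2], [3], [6]], Q = [[1, 2], [3], [4], [5]].
Insert 4: 4 bumps 5 from row 1; 5 appends to row 2. P = [[1, 4], [2, 5], [3], [6]], Q = [[1, 2], [3, 6], [4], [5]].

So P = [[1, 4], [2, 5], [3], [6]], Q = [[1, 2], [3, 6], [4], [5]].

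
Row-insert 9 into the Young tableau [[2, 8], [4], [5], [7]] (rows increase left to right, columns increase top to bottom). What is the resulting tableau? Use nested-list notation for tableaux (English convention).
[[2, 8, 9], [4], [5], [7]]

9 is larger than every entry of row 1, so it is appended to row 1. The new tableau is [[2, 8, 9], [4], [5], [7]].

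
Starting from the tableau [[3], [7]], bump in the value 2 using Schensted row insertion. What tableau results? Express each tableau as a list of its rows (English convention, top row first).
[[2], [3], [7]]

In row 1, 2 replaces 3 (the leftmost entry greater than 2); 3 is bumped to row 2. In row 2, 3 replaces 7 (the leftmost entry greater than 3); 7 is bumped to row 3. 7 starts a new row 3. The new tableau is [[2], [3], [7]].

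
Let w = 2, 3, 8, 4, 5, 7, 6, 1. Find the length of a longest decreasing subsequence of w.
4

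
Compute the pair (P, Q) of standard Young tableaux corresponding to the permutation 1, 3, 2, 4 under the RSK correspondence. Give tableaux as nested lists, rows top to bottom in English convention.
P = [[1, 2, 4], [3]], Q = [[1, 2, 4], [3]]

Insert each entry of the permutation into P by Schensted row insertion, recording in Q the position of each new cell.

Insert 1: appended to row 1. P = [[1]], Q = [[1]].
Insert 3: appended to row 1. P = [[1, 3]], Q = [[1, 2]].
Insert 2: 2 bumps 3 from row 1; 3 starts row 2. P = [[1, 2], [3]], Q = [[1, 2], [3]].
Insert 4: appended to row 1. P = [[1, 2, 4], [3]], Q = [[1, 2, 4], [3]].

So P = [[1, 2, 4], [3]], Q = [[1, 2, 4], [3]].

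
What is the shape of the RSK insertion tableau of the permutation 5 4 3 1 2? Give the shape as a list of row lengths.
RSK row insertion gives P = [[1, 2], [3], [4], [5]], which has shape [2, 1, 1, 1].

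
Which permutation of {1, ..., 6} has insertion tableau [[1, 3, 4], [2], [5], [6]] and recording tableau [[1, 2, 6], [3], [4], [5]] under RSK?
Reverse the RSK construction: for i from n down to 1, find the cell of Q containing i, remove the entry at that cell from P, and reverse-bump it up through P; the value ejected from row 1 is w(i).

Step i=6: Q has 6 at row 1, column 3; remove that cell from P, ejecting 4. So w(6) = 4. P is now [[1, 3], [2], [5], [6]].
Step i=5: Q has 5 at row 4, column 1; remove 6 from row 4 of P and reverse-bump: 6 enters row 3 and ejects 5; 5 enters row 2 and ejects 2; 2 enters row 1 and ejects 1. So w(5) = 1. P is now [[2, 3], [5], [6]].
Step i=4: Q has 4 at row 3, column 1; remove 6 from row 3 of P and reverse-bump: 6 enters row 2 and ejects 5; 5 enters row 1 and ejects 3. So w(4) = 3. P is now [[2, 5], [6]].
Step i=3: Q has 3 at row 2, column 1; remove 6 from row 2 of P and reverse-bump: 6 enters row 1 and ejects 5. So w(3) = 5. P is now [[2, 6]].
Step i=2: Q has 2 at row 1, column 2; remove that cell from P, ejecting 6. So w(2) = 6. P is now [[2]].
Step i=1: Q has 1 at row 1, column 1; remove that cell from P, ejecting 2. So w(1) = 2. P is now [].

So w = 2 6 5 3 1 4.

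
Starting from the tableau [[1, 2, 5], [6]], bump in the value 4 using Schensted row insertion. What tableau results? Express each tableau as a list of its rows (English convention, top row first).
In row 1, 4 replaces 5 (the leftmost entry greater than 4); 5 is bumped to row 2. In row 2, 5 replaces 6 (the leftmost entry greater than 5); 6 is bumped to row 3. 6 starts a new row 3. The new tableau is [[1, 2, 4], [5], [6]].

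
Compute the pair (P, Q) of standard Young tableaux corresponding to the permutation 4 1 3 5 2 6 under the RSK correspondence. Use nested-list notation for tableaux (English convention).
P = [[1, 2, 5, 6], [3], [4]], Q = [[1, 3, 4, 6], [2], [5]]

Insert each entry of the permutation into P by Schensted row insertion, recording in Q the position of each new cell.

Insert 4: appended to row 1. P = [[4]].
Insert 1: 1 bumps 4 from row 1; 4 starts row 2. P = [[1], [4]].
Insert 3: appended to row 1. P = [[1, 3], [4]].
Insert 5: appended to row 1. P = [[1, 3, 5], [4]].
Insert 2: 2 bumps 3 from row 1; 3 bumps 4 from row 2; 4 starts row 3. P = [[1, 2, 5], [3], [4]].
Insert 6: appended to row 1. P = [[1, 2, 5, 6], [3], [4]].

So P = [[1, 2, 5, 6], [3], [4]], Q = [[1, 3, 4, 6], [2], [5]].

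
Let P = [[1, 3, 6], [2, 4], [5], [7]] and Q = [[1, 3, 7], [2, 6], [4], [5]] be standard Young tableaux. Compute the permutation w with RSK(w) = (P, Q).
7 2 5 4 1 3 6

Reverse the RSK construction: for i from n down to 1, find the cell of Q containing i, remove the entry at that cell from P, and reverse-bump it up through P; the value ejected from row 1 is w(i).

Step i=7: Q has 7 at row 1, column 3; remove that cell from P, ejecting 6. So w(7) = 6. P is now [[1, 3], [2, 4], [5], [7]].
Step i=6: Q has 6 at row 2, column 2; remove 4 from row 2 of P and reverse-bump: 4 enters row 1 and ejects 3. So w(6) = 3. P is now [[1, 4], [2], [5], [7]].
Step i=5: Q has 5 at row 4, column 1; remove 7 from row 4 of P and reverse-bump: 7 enters row 3 and ejects 5; 5 enters row 2 and ejects 2; 2 enters row 1 and ejects 1. So w(5) = 1. P is now [[2, 4], [5], [7]].
Step i=4: Q has 4 at row 3, column 1; remove 7 from row 3 of P and reverse-bump: 7 enters row 2 and ejects 5; 5 enters row 1 and ejects 4. So w(4) = 4. P is now [[2, 5], [7]].
Step i=3: Q has 3 at row 1, column 2; remove that cell from P, ejecting 5. So w(3) = 5. P is now [[2], [7]].
Step i=2: Q has 2 at row 2, column 1; remove 7 from row 2 of P and reverse-bump: 7 enters row 1 and ejects 2. So w(2) = 2. P is now [[7]].
Step i=1: Q has 1 at row 1, column 1; remove that cell from P, ejecting 7. So w(1) = 7. P is now [].

So w = 7 2 5 4 1 3 6.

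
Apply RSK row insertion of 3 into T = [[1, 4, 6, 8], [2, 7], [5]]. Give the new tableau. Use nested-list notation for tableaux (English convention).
[[1, 3, 6, 8], [2, 4], [5, 7]]

In row 1, 3 replaces 4 (the leftmost entry greater than 3); 4 is bumped to row 2. In row 2, 4 replaces 7 (the leftmost entry greater than 4); 7 is bumped to row 3. 7 is appended to row 3. The new tableau is [[1, 3, 6, 8], [2, 4], [5, 7]].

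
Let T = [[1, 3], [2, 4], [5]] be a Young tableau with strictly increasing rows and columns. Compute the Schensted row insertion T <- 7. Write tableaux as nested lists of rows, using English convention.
7 is larger than every entry of row 1, so it is appended to row 1. The new tableau is [[1, 3, 7], [2, 4], [5]].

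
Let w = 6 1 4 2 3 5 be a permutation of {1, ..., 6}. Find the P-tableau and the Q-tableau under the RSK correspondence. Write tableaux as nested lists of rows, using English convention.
P = [[1, 2, 3, 5], [4], [6]], Q = [[1, 3, 5, 6], [2], [4]]

Insert each entry of the permutation into P by Schensted row insertion, recording in Q the position of each new cell.

Insert 6: appended to row 1. P = [[6]], Q = [[1]].
Insert 1: 1 bumps 6 from row 1; 6 starts row 2. P = [[1], [6]], Q = [[1], [2]].
Insert 4: appended to row 1. P = [[1, 4], [6]], Q = [[1, 3], [2]].
Insert 2: 2 bumps 4 from row 1; 4 bumps 6 from row 2; 6 starts row 3. P = [[1, 2], [4], [6]], Q = [[1, 3], [2], [4]].
Insert 3: appended to row 1. P = [[1, 2, 3], [4], [6]], Q = [[1, 3, 5], [2], [4]].
Insert 5: appended to row 1. P = [[1, 2, 3, 5], [4], [6]], Q = [[1, 3, 5, 6], [2], [4]].

So P = [[1, 2, 3, 5], [4], [6]], Q = [[1, 3, 5, 6], [2], [4]].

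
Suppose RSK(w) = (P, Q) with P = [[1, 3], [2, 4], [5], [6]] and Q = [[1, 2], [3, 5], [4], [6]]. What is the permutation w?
2 6 5 1 4 3

Reverse RSK: for i = n, n-1, ..., 1, locate i in Q, remove the corresponding corner cell from P, and reverse-bump its entry up through P; the value ejected from row 1 is w(i).

So w = 2 6 5 1 4 3.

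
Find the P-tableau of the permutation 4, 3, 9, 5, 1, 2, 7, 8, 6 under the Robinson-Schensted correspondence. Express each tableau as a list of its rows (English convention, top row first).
Insert 4: appended to row 1. P = [[4]].
Insert 3: 3 bumps 4 from row 1; 4 starts row 2. P = [[3], [4]].
Insert 9: appended to row 1. P = [[3, 9], [4]].
Insert 5: 5 bumps 9 from row 1; 9 appends to row 2. P = [[3, 5], [4, 9]].
Insert 1: 1 bumps 3 from row 1; 3 bumps 4 from row 2; 4 starts row 3. P = [[1, 5], [3, 9], [4]].
Insert 2: 2 bumps 5 from row 1; 5 bumps 9 from row 2; 9 appends to row 3. P = [[1, 2], [3, 5], [4, 9]].
Insert 7: appended to row 1. P = [[1, 2, 7], [3, 5], [4, 9]].
Insert 8: appended to row 1. P = [[1, 2, 7, 8], [3, 5], [4, 9]].
Insert 6: 6 bumps 7 from row 1; 7 appends to row 2. P = [[1, 2, 6, 8], [3, 5, 7], [4, 9]].

So P = [[1, 2, 6, 8], [3, 5, 7], [4, 9]].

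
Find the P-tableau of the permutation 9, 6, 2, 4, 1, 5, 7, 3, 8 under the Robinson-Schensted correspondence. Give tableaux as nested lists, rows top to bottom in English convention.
Insert 9: appended to row 1. P = [[9]].
Insert 6: 6 bumps 9 from row 1; 9 starts row 2. P = [[6], [9]].
Insert 2: 2 bumps 6 from row 1; 6 bumps 9 from row 2; 9 starts row 3. P = [[2], [6], [9]].
Insert 4: appended to row 1. P = [[2, 4], [6], [9]].
Insert 1: 1 bumps 2 from row 1; 2 bumps 6 from row 2; 6 bumps 9 from row 3; 9 starts row 4. P = [[1, 4], [2], [6], [9]].
Insert 5: appended to row 1. P = [[1, 4, 5], [2], [6], [9]].
Insert 7: appended to row 1. P = [[1, 4, 5, 7], [2], [6], [9]].
Insert 3: 3 bumps 4 from row 1; 4 appends to row 2. P = [[1, 3, 5, 7], [2, 4], [6], [9]].
Insert 8: appended to row 1. P = [[1, 3, 5, 7, 8], [2, 4], [6], [9]].

So P = [[1, 3, 5, 7, 8], [2, 4], [6], [9]].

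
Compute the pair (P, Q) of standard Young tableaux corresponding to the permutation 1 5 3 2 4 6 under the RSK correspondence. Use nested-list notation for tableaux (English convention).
P = [[1, 2, 4, 6], [3], [5]], Q = [[1, 2, 5, 6], [3], [4]]

Insert each entry of the permutation into P by Schensted row insertion, recording in Q the position of each new cell.

Insert 1: appended to row 1. P = [[1]], Q = [[1]].
Insert 5: appended to row 1. P = [[1, 5]], Q = [[1, 2]].
Insert 3: 3 bumps 5 from row 1; 5 starts row 2. P = [[1, 3], [5]], Q = [[1, 2], [3]].
Insert 2: 2 bumps 3 from row 1; 3 bumps 5 from row 2; 5 starts row 3. P = [[1, 2], [3], [5]], Q = [[1, 2], [3], [4]].
Insert 4: appended to row 1. P = [[1, 2, 4], [3], [5]], Q = [[1, 2, 5], [3], [4]].
Insert 6: appended to row 1. P = [[1, 2, 4, 6], [3], [5]], Q = [[1, 2, 5, 6], [3], [4]].

So P = [[1, 2, 4, 6], [3], [5]], Q = [[1, 2, 5, 6], [3], [4]].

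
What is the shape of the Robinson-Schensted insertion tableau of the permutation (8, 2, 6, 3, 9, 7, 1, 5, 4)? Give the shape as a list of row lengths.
Row-insert each entry into an empty tableau.

After inserting 8: P = [[8]].
After inserting 2: P = [[2], [8]].
After inserting 6: P = [[2, 6], [8]].
After inserting 3: P = [[2, 3], [6], [8]].
After inserting 9: P = [[2, 3, 9], [6], [8]].
After inserting 7: P = [[2, 3, 7], [6, 9], [8]].
After inserting 1: P = [[1, 3, 7], [2, 9], [6], [8]].
After inserting 5: P = [[1, 3, 5], [2, 7], [6, 9], [8]].
After inserting 4: P = [[1, 3, 4], [2, 5], [6, 7], [8, 9]].

The final insertion tableau P = [[1, 3, 4], [2, 5], [6, 7], [8, 9]] has shape [3, 2, 2, 2].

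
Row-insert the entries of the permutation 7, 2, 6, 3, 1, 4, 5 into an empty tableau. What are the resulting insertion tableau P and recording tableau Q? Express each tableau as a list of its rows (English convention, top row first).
Insert each entry of the permutation into P by Schensted row insertion, recording in Q the position of each new cell.

Insert 7: appended to row 1. P = [[7]].
Insert 2: 2 bumps 7 from row 1; 7 starts row 2. P = [[2], [7]].
Insert 6: appended to row 1. P = [[2, 6], [7]].
Insert 3: 3 bumps 6 from row 1; 6 bumps 7 from row 2; 7 starts row 3. P = [[2, 3], [6], [7]].
Insert 1: 1 bumps 2 from row 1; 2 bumps 6 from row 2; 6 bumps 7 from row 3; 7 starts row 4. P = [[1, 3], [2], [6], [7]].
Insert 4: appended to row 1. P = [[1, 3, 4], [2], [6], [7]].
Insert 5: appended to row 1. P = [[1, 3, 4, 5], [2], [6], [7]].

So P = [[1, 3, 4, 5], [2], [6], [7]], Q = [[1, 3, 6, 7], [2], [4], [5]].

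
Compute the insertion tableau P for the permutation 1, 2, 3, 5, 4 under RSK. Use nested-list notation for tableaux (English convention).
P = [[1, 2, 3, 4], [5]]

After inserting 1: P = [[1]].
After inserting 2: P = [[1, 2]].
After inserting 3: P = [[1, 2, 3]].
After inserting 5: P = [[1, 2, 3, 5]].
After inserting 4: P = [[1, 2, 3, 4], [5]].

So P = [[1, 2, 3, 4], [5]].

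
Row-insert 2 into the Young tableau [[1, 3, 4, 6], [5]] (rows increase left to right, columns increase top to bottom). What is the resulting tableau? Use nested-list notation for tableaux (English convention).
In row 1, 2 replaces 3 (the leftmost entry greater than 2); 3 is bumped to row 2. In row 2, 3 replaces 5 (the leftmost entry greater than 3); 5 is bumped to row 3. 5 starts a new row 3. The new tableau is [[1, 2, 4, 6], [3], [5]].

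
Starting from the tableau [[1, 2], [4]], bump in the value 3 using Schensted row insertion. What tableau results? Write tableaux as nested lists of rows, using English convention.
[[1, 2, 3], [4]]

3 is larger than every entry of row 1, so it is appended to row 1. The new tableau is [[1, 2, 3], [4]].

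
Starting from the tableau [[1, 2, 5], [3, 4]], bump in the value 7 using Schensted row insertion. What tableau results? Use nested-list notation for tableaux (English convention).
[[1, 2, 5, 7], [3, 4]]

7 is larger than every entry of row 1, so it is appended to row 1. The new tableau is [[1, 2, 5, 7], [3, 4]].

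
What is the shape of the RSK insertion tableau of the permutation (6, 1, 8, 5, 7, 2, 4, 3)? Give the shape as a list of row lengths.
[3, 2, 2, 1]

Row-insert each entry into an empty tableau.

After inserting 6: P = [[6]].
After inserting 1: P = [[1], [6]].
After inserting 8: P = [[1, 8], [6]].
After inserting 5: P = [[1, 5], [6, 8]].
After inserting 7: P = [[1, 5, 7], [6, 8]].
After inserting 2: P = [[1, 2, 7], [5, 8], [6]].
After inserting 4: P = [[1, 2, 4], [5, 7], [6, 8]].
After inserting 3: P = [[1, 2, 3], [4, 7], [5, 8], [6]].

The final insertion tableau P = [[1, 2, 3], [4, 7], [5, 8], [6]] has shape [3, 2, 2, 1].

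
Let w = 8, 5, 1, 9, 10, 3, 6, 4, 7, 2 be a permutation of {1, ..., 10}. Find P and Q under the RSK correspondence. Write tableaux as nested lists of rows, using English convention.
Insert each entry of the permutation into P by Schensted row insertion, recording in Q the position of each new cell.

Insert 8: appended to row 1. P = [[8]].
Insert 5: 5 bumps 8 from row 1; 8 starts row 2. P = [[5], [8]].
Insert 1: 1 bumps 5 from row 1; 5 bumps 8 from row 2; 8 starts row 3. P = [[1], [5], [8]].
Insert 9: appended to row 1. P = [[1, 9], [5], [8]].
Insert 10: appended to row 1. P = [[1, 9, 10], [5], [8]].
Insert 3: 3 bumps 9 from row 1; 9 appends to row 2. P = [[1, 3, 10], [5, 9], [8]].
Insert 6: 6 bumps 10 from row 1; 10 appends to row 2. P = [[1, 3, 6], [5, 9, 10], [8]].
Insert 4: 4 bumps 6 from row 1; 6 bumps 9 from row 2; 9 appends to row 3. P = [[1, 3, 4], [5, 6, 10], [8, 9]].
Insert 7: appended to row 1. P = [[1, 3, 4, 7], [5, 6, 10], [8, 9]].
Insert 2: 2 bumps 3 from row 1; 3 bumps 5 from row 2; 5 bumps 8 from row 3; 8 starts row 4. P = [[1, 2, 4, 7], [3, 6, 10], [5, 9], [8]].

So P = [[1, 2, 4, 7], [3, 6, 10], [5, 9], [8]], Q = [[1, 4, 5, 9], [2, 6, 7], [3, 8], [10]].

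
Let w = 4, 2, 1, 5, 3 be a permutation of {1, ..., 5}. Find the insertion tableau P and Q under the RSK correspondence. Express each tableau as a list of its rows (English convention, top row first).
Insert each entry of the permutation into P by Schensted row insertion, recording in Q the position of each new cell.

After inserting 4: P = [[4]].
After inserting 2: P = [[2], [4]].
After inserting 1: P = [[1], [2], [4]].
After inserting 5: P = [[1, 5], [2], [4]].
After inserting 3: P = [[1, 3], [2, 5], [4]].

So P = [[1, 3], [2, 5], [4]], Q = [[1, 4], [2, 5], [3]].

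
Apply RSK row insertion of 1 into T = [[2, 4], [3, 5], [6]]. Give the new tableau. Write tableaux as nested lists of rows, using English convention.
In row 1, 1 replaces 2 (the leftmost entry greater than 1); 2 is bumped to row 2. In row 2, 2 replaces 3 (the leftmost entry greater than 2); 3 is bumped to row 3. In row 3, 3 replaces 6 (the leftmost entry greater than 3); 6 is bumped to row 4. 6 starts a new row 4. The new tableau is [[1, 4], [2, 5], [3], [6]].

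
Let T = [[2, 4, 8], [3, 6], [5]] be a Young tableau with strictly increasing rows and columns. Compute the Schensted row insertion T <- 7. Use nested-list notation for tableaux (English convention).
[[2, 4, 7], [3, 6, 8], [5]]

In row 1, 7 replaces 8 (the leftmost entry greater than 7); 8 is bumped to row 2. 8 is appended to row 2. The new tableau is [[2, 4, 7], [3, 6, 8], [5]].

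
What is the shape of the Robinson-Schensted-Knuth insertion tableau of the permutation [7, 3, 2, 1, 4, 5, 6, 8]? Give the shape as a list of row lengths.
RSK row insertion gives P = [[1, 4, 5, 6, 8], [2], [3], [7]], which has shape [5, 1, 1, 1].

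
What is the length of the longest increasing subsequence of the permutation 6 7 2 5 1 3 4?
3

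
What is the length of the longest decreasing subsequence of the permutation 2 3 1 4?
2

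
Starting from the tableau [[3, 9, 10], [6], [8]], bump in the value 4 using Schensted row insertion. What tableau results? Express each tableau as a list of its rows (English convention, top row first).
In row 1, 4 replaces 9 (the leftmost entry greater than 4); 9 is bumped to row 2. 9 is appended to row 2. The new tableau is [[3, 4, 10], [6, 9], [8]].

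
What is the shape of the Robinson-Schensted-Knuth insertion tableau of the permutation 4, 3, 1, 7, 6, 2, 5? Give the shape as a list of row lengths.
Row-insert each entry into an empty tableau.

After inserting 4: P = [[4]].
After inserting 3: P = [[3], [4]].
After inserting 1: P = [[1], [3], [4]].
After inserting 7: P = [[1, 7], [3], [4]].
After inserting 6: P = [[1, 6], [3, 7], [4]].
After inserting 2: P = [[1, 2], [3, 6], [4, 7]].
After inserting 5: P = [[1, 2, 5], [3, 6], [4, 7]].

The final insertion tableau P = [[1, 2, 5], [3, 6], [4, 7]] has shape [3, 2, 2].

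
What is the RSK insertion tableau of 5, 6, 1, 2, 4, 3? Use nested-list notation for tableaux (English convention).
P = [[1, 2, 3], [4, 6], [5]]

Insert 5: appended to row 1. P = [[5]].
Insert 6: appended to row 1. P = [[5, 6]].
Insert 1: 1 bumps 5 from row 1; 5 starts row 2. P = [[1, 6], [5]].
Insert 2: 2 bumps 6 from row 1; 6 appends to row 2. P = [[1, 2], [5, 6]].
Insert 4: appended to row 1. P = [[1, 2, 4], [5, 6]].
Insert 3: 3 bumps 4 from row 1; 4 bumps 5 from row 2; 5 starts row 3. P = [[1, 2, 3], [4, 6], [5]].

So P = [[1, 2, 3], [4, 6], [5]].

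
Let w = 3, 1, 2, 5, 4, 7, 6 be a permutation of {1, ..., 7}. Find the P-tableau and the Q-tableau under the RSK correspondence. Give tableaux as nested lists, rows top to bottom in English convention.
P = [[1, 2, 4, 6], [3, 5, 7]], Q = [[1, 3, 4, 6], [2, 5, 7]]

Insert each entry of the permutation into P by Schensted row insertion, recording in Q the position of each new cell.

After inserting 3: P = [[3]].
After inserting 1: P = [[1], [3]].
After inserting 2: P = [[1, 2], [3]].
After inserting 5: P = [[1, 2, 5], [3]].
After inserting 4: P = [[1, 2, 4], [3, 5]].
After inserting 7: P = [[1, 2, 4, 7], [3, 5]].
After inserting 6: P = [[1, 2, 4, 6], [3, 5, 7]].

So P = [[1, 2, 4, 6], [3, 5, 7]], Q = [[1, 3, 4, 6], [2, 5, 7]].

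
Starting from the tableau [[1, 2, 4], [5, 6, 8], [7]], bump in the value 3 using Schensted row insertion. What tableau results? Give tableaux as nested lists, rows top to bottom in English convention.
In row 1, 3 replaces 4 (the leftmost entry greater than 3); 4 is bumped to row 2. In row 2, 4 replaces 5 (the leftmost entry greater than 4); 5 is bumped to row 3. In row 3, 5 replaces 7 (the leftmost entry greater than 5); 7 is bumped to row 4. 7 starts a new row 4. The new tableau is [[1, 2, 3], [4, 6, 8], [5], [7]].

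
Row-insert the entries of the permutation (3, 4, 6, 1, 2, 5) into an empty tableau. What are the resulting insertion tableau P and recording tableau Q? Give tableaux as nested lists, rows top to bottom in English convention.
Insert each entry of the permutation into P by Schensted row insertion, recording in Q the position of each new cell.

Insert 3: appended to row 1. P = [[3]].
Insert 4: appended to row 1. P = [[3, 4]].
Insert 6: appended to row 1. P = [[3, 4, 6]].
Insert 1: 1 bumps 3 from row 1; 3 starts row 2. P = [[1, 4, 6], [3]].
Insert 2: 2 bumps 4 from row 1; 4 appends to row 2. P = [[1, 2, 6], [3, 4]].
Insert 5: 5 bumps 6 from row 1; 6 appends to row 2. P = [[1, 2, 5], [3, 4, 6]].

So P = [[1, 2, 5], [3, 4, 6]], Q = [[1, 2, 3], [4, 5, 6]].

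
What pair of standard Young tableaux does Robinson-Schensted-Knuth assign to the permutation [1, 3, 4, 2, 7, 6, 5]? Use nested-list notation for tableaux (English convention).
Insert each entry of the permutation into P by Schensted row insertion, recording in Q the position of each new cell.

Insert 1: appended to row 1. P = [[1]].
Insert 3: appended to row 1. P = [[1, 3]].
Insert 4: appended to row 1. P = [[1, 3, 4]].
Insert 2: 2 bumps 3 from row 1; 3 starts row 2. P = [[1, 2, 4], [3]].
Insert 7: appended to row 1. P = [[1, 2, 4, 7], [3]].
Insert 6: 6 bumps 7 from row 1; 7 appends to row 2. P = [[1, 2, 4, 6], [3, 7]].
Insert 5: 5 bumps 6 from row 1; 6 bumps 7 from row 2; 7 starts row 3. P = [[1, 2, 4, 5], [3, 6], [7]].

So P = [[1, 2, 4, 5], [3, 6], [7]], Q = [[1, 2, 3, 5], [4, 6], [7]].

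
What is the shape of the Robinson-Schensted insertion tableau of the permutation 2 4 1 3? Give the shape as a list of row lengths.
Row-insert each entry into an empty tableau.

After inserting 2: P = [[2]].
After inserting 4: P = [[2, 4]].
After inserting 1: P = [[1, 4], [2]].
After inserting 3: P = [[1, 3], [2, 4]].

The final insertion tableau P = [[1, 3], [2, 4]] has shape [2, 2].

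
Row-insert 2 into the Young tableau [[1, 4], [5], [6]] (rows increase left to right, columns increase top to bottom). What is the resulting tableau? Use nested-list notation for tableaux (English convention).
[[1, 2], [4], [5], [6]]

In row 1, 2 replaces 4 (the leftmost entry greater than 2); 4 is bumped to row 2. In row 2, 4 replaces 5 (the leftmost entry greater than 4); 5 is bumped to row 3. In row 3, 5 replaces 6 (the leftmost entry greater than 5); 6 is bumped to row 4. 6 starts a new row 4. The new tableau is [[1, 2], [4], [5], [6]].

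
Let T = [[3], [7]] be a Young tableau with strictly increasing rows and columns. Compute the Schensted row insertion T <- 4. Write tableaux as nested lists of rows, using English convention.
[[3, 4], [7]]

4 is larger than every entry of row 1, so it is appended to row 1. The new tableau is [[3, 4], [7]].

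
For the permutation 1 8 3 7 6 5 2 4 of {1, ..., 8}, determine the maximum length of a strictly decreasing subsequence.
5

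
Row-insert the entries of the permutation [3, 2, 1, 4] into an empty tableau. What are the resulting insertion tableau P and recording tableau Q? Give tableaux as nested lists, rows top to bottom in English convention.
Insert each entry of the permutation into P by Schensted row insertion, recording in Q the position of each new cell.

Insert 3: appended to row 1. P = [[3]].
Insert 2: 2 bumps 3 from row 1; 3 starts row 2. P = [[2], [3]].
Insert 1: 1 bumps 2 from row 1; 2 bumps 3 from row 2; 3 starts row 3. P = [[1], [2], [3]].
Insert 4: appended to row 1. P = [[1, 4], [2], [3]].

So P = [[1, 4], [2], [3]], Q = [[1, 4], [2], [3]].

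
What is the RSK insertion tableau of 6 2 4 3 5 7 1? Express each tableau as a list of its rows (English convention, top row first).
After inserting 6: P = [[6]].
After inserting 2: P = [[2], [6]].
After inserting 4: P = [[2, 4], [6]].
After inserting 3: P = [[2, 3], [4], [6]].
After inserting 5: P = [[2, 3, 5], [4], [6]].
After inserting 7: P = [[2, 3, 5, 7], [4], [6]].
After inserting 1: P = [[1, 3, 5, 7], [2], [4], [6]].

So P = [[1, 3, 5, 7], [2], [4], [6]].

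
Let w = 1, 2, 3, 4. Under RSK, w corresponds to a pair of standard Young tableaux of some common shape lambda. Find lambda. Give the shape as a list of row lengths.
Row-insert each entry into an empty tableau.

After inserting 1: P = [[1]].
After inserting 2: P = [[1, 2]].
After inserting 3: P = [[1, 2, 3]].
After inserting 4: P = [[1, 2, 3, 4]].

The final insertion tableau P = [[1, 2, 3, 4]] has shape [4].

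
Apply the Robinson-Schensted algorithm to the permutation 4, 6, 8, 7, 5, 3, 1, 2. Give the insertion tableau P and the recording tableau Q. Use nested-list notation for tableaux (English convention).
P = [[1, 2, 7], [3, 5], [4], [6], [8]], Q = [[1, 2, 3], [4, 8], [5], [6], [7]]

Insert each entry of the permutation into P by Schensted row insertion, recording in Q the position of each new cell.

Insert 4: appended to row 1. P = [[4]], Q = [[1]].
Insert 6: appended to row 1. P = [[4, 6]], Q = [[1, 2]].
Insert 8: appended to row 1. P = [[4, 6, 8]], Q = [[1, 2, 3]].
Insert 7: 7 bumps 8 from row 1; 8 starts row 2. P = [[4, 6, 7], [8]], Q = [[1, 2, 3], [4]].
Insert 5: 5 bumps 6 from row 1; 6 bumps 8 from row 2; 8 starts row 3. P = [[4, 5, 7], [6], [8]], Q = [[1, 2, 3], [4], [5]].
Insert 3: 3 bumps 4 from row 1; 4 bumps 6 from row 2; 6 bumps 8 from row 3; 8 starts row 4. P = [[3, 5, 7], [4], [6], [8]], Q = [[1, 2, 3], [4], [5], [6]].
Insert 1: 1 bumps 3 from row 1; 3 bumps 4 from row 2; 4 bumps 6 from row 3; 6 bumps 8 from row 4; 8 starts row 5. P = [[1, 5, 7], [3], [4], [6], [8]], Q = [[1, 2, 3], [4], [5], [6], [7]].
Insert 2: 2 bumps 5 from row 1; 5 appends to row 2. P = [[1, 2, 7], [3, 5], [4], [6], [8]], Q = [[1, 2, 3], [4, 8], [5], [6], [7]].

So P = [[1, 2, 7], [3, 5], [4], [6], [8]], Q = [[1, 2, 3], [4, 8], [5], [6], [7]].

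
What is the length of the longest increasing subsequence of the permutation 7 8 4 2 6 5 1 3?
2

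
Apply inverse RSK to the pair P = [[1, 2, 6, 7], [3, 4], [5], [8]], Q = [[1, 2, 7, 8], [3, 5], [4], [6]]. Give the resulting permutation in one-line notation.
3 8 5 1 4 2 6 7

Reverse the RSK construction: for i from n down to 1, find the cell of Q containing i, remove the entry at that cell from P, and reverse-bump it up through P; the value ejected from row 1 is w(i).

Step i=8: Q has 8 at row 1, column 4; remove that cell from P, ejecting 7. So w(8) = 7. P is now [[1, 2, 6], [3, 4], [5], [8]].
Step i=7: Q has 7 at row 1, column 3; remove that cell from P, ejecting 6. So w(7) = 6. P is now [[1, 2], [3, 4], [5], [8]].
Step i=6: Q has 6 at row 4, column 1; remove 8 from row 4 of P and reverse-bump: 8 enters row 3 and ejects 5; 5 enters row 2 and ejects 4; 4 enters row 1 and ejects 2. So w(6) = 2. P is now [[1, 4], [3, 5], [8]].
Step i=5: Q has 5 at row 2, column 2; remove 5 from row 2 of P and reverse-bump: 5 enters row 1 and ejects 4. So w(5) = 4. P is now [[1, 5], [3], [8]].
Step i=4: Q has 4 at row 3, column 1; remove 8 from row 3 of P and reverse-bump: 8 enters row 2 and ejects 3; 3 enters row 1 and ejects 1. So w(4) = 1. P is now [[3, 5], [8]].
Step i=3: Q has 3 at row 2, column 1; remove 8 from row 2 of P and reverse-bump: 8 enters row 1 and ejects 5. So w(3) = 5. P is now [[3, 8]].
Step i=2: Q has 2 at row 1, column 2; remove that cell from P, ejecting 8. So w(2) = 8. P is now [[3]].
Step i=1: Q has 1 at row 1, column 1; remove that cell from P, ejecting 3. So w(1) = 3. P is now [].

So w = 3 8 5 1 4 2 6 7.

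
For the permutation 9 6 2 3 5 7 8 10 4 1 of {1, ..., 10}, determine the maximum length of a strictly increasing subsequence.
6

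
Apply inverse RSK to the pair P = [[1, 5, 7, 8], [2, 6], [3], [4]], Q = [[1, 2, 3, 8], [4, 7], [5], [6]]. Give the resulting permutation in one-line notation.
Reverse RSK: for i = n, n-1, ..., 1, locate i in Q, remove the corresponding corner cell from P, and reverse-bump its entry up through P; the value ejected from row 1 is w(i).

So w = 4 6 7 3 2 1 5 8.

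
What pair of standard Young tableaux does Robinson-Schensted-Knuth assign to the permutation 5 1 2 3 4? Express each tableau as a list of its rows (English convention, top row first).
Insert each entry of the permutation into P by Schensted row insertion, recording in Q the position of each new cell.

Insert 5: appended to row 1. P = [[5]].
Insert 1: 1 bumps 5 from row 1; 5 starts row 2. P = [[1], [5]].
Insert 2: appended to row 1. P = [[1, 2], [5]].
Insert 3: appended to row 1. P = [[1, 2, 3], [5]].
Insert 4: appended to row 1. P = [[1, 2, 3, 4], [5]].

So P = [[1, 2, 3, 4], [5]], Q = [[1, 3, 4, 5], [2]].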